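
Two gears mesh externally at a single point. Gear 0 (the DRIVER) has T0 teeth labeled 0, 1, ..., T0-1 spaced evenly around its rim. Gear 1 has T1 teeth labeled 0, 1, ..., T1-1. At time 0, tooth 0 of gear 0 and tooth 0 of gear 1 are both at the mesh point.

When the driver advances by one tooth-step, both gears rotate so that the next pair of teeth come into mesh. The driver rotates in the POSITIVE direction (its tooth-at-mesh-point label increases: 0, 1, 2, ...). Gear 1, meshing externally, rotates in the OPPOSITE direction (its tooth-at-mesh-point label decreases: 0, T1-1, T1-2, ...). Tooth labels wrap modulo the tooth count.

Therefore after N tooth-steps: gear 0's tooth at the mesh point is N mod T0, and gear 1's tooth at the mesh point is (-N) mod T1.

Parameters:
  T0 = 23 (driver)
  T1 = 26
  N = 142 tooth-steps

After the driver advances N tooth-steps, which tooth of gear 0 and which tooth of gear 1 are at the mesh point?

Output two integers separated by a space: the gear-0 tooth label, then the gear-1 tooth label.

Answer: 4 14

Derivation:
Gear 0 (driver, T0=23): tooth at mesh = N mod T0
  142 = 6 * 23 + 4, so 142 mod 23 = 4
  gear 0 tooth = 4
Gear 1 (driven, T1=26): tooth at mesh = (-N) mod T1
  142 = 5 * 26 + 12, so 142 mod 26 = 12
  (-142) mod 26 = (-12) mod 26 = 26 - 12 = 14
Mesh after 142 steps: gear-0 tooth 4 meets gear-1 tooth 14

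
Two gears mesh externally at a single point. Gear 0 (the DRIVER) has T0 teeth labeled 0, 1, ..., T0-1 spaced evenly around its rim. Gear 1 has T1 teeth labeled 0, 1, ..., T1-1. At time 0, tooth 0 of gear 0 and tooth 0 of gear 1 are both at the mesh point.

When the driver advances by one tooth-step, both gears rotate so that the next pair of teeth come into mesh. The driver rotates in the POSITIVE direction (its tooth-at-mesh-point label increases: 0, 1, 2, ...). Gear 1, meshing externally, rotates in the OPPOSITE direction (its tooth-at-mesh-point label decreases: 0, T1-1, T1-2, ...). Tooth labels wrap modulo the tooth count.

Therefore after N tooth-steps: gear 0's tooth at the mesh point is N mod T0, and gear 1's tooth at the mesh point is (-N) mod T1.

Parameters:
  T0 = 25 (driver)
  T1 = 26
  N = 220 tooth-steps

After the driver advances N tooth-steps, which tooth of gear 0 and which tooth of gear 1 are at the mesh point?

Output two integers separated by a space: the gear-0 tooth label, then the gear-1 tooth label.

Gear 0 (driver, T0=25): tooth at mesh = N mod T0
  220 = 8 * 25 + 20, so 220 mod 25 = 20
  gear 0 tooth = 20
Gear 1 (driven, T1=26): tooth at mesh = (-N) mod T1
  220 = 8 * 26 + 12, so 220 mod 26 = 12
  (-220) mod 26 = (-12) mod 26 = 26 - 12 = 14
Mesh after 220 steps: gear-0 tooth 20 meets gear-1 tooth 14

Answer: 20 14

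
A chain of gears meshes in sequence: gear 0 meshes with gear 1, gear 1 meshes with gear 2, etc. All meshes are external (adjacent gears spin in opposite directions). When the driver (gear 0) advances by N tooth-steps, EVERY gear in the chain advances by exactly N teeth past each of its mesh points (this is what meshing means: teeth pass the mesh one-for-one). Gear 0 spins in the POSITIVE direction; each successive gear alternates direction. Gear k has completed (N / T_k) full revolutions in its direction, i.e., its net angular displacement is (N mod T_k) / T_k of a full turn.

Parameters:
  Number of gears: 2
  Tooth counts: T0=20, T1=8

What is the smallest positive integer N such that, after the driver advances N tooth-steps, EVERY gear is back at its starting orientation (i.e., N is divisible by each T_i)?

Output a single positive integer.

Gear k returns to start when N is a multiple of T_k.
All gears at start simultaneously when N is a common multiple of [20, 8]; the smallest such N is lcm(20, 8).
Start: lcm = T0 = 20
Fold in T1=8: gcd(20, 8) = 4; lcm(20, 8) = 20 * 8 / 4 = 160 / 4 = 40
Full cycle length = 40

Answer: 40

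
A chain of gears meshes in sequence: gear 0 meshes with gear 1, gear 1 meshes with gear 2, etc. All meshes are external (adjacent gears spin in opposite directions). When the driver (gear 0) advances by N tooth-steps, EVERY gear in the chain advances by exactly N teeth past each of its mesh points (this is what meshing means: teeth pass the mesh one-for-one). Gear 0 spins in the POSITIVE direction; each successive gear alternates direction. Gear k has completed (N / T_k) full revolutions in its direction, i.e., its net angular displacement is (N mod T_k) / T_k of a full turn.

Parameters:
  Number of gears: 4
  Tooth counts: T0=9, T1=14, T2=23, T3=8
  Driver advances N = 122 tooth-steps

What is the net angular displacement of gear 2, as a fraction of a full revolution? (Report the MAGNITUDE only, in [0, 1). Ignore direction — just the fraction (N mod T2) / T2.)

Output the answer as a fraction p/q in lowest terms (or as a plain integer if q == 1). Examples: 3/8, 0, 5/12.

Answer: 7/23

Derivation:
Chain of 4 gears, tooth counts: [9, 14, 23, 8]
  gear 0: T0=9, direction=positive, advance = 122 mod 9 = 5 teeth = 5/9 turn
  gear 1: T1=14, direction=negative, advance = 122 mod 14 = 10 teeth = 10/14 turn
  gear 2: T2=23, direction=positive, advance = 122 mod 23 = 7 teeth = 7/23 turn
  gear 3: T3=8, direction=negative, advance = 122 mod 8 = 2 teeth = 2/8 turn
Gear 2: 122 mod 23 = 7
Fraction = 7 / 23 = 7/23 (gcd(7,23)=1) = 7/23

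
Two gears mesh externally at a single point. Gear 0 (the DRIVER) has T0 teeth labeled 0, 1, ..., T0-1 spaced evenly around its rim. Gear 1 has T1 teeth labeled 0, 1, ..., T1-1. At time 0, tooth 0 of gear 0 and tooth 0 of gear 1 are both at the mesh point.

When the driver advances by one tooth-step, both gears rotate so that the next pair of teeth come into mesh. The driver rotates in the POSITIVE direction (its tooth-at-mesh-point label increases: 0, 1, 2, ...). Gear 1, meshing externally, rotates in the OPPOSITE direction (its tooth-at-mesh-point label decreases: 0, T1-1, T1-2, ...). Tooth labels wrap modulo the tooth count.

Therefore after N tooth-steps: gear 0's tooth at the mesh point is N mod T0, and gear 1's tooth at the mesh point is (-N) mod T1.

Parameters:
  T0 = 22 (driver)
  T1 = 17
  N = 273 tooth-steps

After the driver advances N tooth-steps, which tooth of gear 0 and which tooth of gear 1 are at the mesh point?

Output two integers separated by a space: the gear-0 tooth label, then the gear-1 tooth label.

Gear 0 (driver, T0=22): tooth at mesh = N mod T0
  273 = 12 * 22 + 9, so 273 mod 22 = 9
  gear 0 tooth = 9
Gear 1 (driven, T1=17): tooth at mesh = (-N) mod T1
  273 = 16 * 17 + 1, so 273 mod 17 = 1
  (-273) mod 17 = (-1) mod 17 = 17 - 1 = 16
Mesh after 273 steps: gear-0 tooth 9 meets gear-1 tooth 16

Answer: 9 16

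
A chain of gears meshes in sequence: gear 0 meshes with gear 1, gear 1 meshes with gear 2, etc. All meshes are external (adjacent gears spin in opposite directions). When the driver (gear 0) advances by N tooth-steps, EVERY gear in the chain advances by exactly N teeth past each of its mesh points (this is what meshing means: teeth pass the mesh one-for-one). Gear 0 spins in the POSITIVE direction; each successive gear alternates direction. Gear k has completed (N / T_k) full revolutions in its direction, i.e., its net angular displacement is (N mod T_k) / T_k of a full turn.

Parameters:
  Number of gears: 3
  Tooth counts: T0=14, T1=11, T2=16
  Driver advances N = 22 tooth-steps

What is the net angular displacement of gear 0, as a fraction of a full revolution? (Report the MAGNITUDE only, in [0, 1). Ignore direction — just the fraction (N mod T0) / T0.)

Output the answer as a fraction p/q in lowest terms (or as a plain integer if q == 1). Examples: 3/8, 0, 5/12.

Answer: 4/7

Derivation:
Chain of 3 gears, tooth counts: [14, 11, 16]
  gear 0: T0=14, direction=positive, advance = 22 mod 14 = 8 teeth = 8/14 turn
  gear 1: T1=11, direction=negative, advance = 22 mod 11 = 0 teeth = 0/11 turn
  gear 2: T2=16, direction=positive, advance = 22 mod 16 = 6 teeth = 6/16 turn
Gear 0: 22 mod 14 = 8
Fraction = 8 / 14 = 4/7 (gcd(8,14)=2) = 4/7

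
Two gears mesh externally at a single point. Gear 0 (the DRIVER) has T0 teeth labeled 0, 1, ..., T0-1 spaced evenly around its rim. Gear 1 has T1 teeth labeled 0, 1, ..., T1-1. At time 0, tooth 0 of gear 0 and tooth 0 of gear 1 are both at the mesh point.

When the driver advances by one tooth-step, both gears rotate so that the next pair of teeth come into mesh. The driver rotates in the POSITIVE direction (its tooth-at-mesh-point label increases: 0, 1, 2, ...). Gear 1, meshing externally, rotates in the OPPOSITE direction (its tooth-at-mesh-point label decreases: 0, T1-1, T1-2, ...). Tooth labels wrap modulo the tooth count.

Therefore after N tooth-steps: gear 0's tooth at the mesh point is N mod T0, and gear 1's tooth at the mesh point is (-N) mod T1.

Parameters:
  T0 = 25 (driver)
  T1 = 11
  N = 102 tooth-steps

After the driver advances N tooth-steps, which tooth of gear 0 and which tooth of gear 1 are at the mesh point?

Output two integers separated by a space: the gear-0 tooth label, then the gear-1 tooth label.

Gear 0 (driver, T0=25): tooth at mesh = N mod T0
  102 = 4 * 25 + 2, so 102 mod 25 = 2
  gear 0 tooth = 2
Gear 1 (driven, T1=11): tooth at mesh = (-N) mod T1
  102 = 9 * 11 + 3, so 102 mod 11 = 3
  (-102) mod 11 = (-3) mod 11 = 11 - 3 = 8
Mesh after 102 steps: gear-0 tooth 2 meets gear-1 tooth 8

Answer: 2 8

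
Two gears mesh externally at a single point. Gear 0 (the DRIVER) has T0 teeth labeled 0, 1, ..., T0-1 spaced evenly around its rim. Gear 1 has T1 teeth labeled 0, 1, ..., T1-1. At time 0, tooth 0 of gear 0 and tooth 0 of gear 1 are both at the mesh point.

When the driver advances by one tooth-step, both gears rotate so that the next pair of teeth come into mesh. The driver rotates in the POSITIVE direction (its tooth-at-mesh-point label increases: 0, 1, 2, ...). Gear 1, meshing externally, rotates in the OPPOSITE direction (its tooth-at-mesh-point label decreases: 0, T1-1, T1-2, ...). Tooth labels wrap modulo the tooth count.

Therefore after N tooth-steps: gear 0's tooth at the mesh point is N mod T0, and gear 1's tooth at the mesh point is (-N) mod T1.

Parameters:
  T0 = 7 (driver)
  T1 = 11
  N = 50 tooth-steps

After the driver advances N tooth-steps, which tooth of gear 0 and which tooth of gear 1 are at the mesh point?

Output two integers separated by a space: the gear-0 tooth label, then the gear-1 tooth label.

Gear 0 (driver, T0=7): tooth at mesh = N mod T0
  50 = 7 * 7 + 1, so 50 mod 7 = 1
  gear 0 tooth = 1
Gear 1 (driven, T1=11): tooth at mesh = (-N) mod T1
  50 = 4 * 11 + 6, so 50 mod 11 = 6
  (-50) mod 11 = (-6) mod 11 = 11 - 6 = 5
Mesh after 50 steps: gear-0 tooth 1 meets gear-1 tooth 5

Answer: 1 5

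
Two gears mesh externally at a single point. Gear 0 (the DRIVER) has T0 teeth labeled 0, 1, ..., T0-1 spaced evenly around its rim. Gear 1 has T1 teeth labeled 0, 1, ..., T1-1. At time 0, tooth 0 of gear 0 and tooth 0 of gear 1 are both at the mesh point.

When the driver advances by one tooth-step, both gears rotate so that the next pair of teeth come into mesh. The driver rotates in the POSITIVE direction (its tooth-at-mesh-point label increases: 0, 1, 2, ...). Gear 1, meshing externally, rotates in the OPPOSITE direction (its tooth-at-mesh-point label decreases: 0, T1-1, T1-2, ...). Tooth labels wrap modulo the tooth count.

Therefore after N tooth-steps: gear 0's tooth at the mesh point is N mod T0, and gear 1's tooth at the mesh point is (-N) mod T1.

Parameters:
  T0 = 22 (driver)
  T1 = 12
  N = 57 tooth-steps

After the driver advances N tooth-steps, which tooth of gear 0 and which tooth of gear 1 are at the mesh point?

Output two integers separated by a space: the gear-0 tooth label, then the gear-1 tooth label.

Answer: 13 3

Derivation:
Gear 0 (driver, T0=22): tooth at mesh = N mod T0
  57 = 2 * 22 + 13, so 57 mod 22 = 13
  gear 0 tooth = 13
Gear 1 (driven, T1=12): tooth at mesh = (-N) mod T1
  57 = 4 * 12 + 9, so 57 mod 12 = 9
  (-57) mod 12 = (-9) mod 12 = 12 - 9 = 3
Mesh after 57 steps: gear-0 tooth 13 meets gear-1 tooth 3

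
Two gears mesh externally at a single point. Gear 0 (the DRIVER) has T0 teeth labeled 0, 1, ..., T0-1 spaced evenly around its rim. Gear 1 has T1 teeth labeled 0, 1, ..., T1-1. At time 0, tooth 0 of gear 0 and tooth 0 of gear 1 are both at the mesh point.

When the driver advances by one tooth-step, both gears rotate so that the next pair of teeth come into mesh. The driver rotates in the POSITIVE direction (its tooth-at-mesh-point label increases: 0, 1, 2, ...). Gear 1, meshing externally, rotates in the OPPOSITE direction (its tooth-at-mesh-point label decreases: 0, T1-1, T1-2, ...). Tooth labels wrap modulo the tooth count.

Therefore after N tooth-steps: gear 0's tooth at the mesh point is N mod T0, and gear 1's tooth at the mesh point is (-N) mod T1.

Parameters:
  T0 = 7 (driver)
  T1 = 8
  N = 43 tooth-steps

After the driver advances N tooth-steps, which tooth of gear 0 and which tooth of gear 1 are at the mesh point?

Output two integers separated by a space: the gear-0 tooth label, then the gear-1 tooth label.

Answer: 1 5

Derivation:
Gear 0 (driver, T0=7): tooth at mesh = N mod T0
  43 = 6 * 7 + 1, so 43 mod 7 = 1
  gear 0 tooth = 1
Gear 1 (driven, T1=8): tooth at mesh = (-N) mod T1
  43 = 5 * 8 + 3, so 43 mod 8 = 3
  (-43) mod 8 = (-3) mod 8 = 8 - 3 = 5
Mesh after 43 steps: gear-0 tooth 1 meets gear-1 tooth 5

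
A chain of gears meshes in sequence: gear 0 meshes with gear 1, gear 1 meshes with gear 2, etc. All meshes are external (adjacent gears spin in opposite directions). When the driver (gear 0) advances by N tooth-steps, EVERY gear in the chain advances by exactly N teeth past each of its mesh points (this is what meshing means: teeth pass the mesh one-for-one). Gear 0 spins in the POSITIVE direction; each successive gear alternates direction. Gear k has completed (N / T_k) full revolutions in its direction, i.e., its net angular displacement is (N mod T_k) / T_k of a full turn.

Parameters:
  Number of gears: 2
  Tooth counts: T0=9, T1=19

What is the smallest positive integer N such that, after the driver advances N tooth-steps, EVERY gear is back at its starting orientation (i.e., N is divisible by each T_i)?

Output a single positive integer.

Answer: 171

Derivation:
Gear k returns to start when N is a multiple of T_k.
All gears at start simultaneously when N is a common multiple of [9, 19]; the smallest such N is lcm(9, 19).
Start: lcm = T0 = 9
Fold in T1=19: gcd(9, 19) = 1; lcm(9, 19) = 9 * 19 / 1 = 171 / 1 = 171
Full cycle length = 171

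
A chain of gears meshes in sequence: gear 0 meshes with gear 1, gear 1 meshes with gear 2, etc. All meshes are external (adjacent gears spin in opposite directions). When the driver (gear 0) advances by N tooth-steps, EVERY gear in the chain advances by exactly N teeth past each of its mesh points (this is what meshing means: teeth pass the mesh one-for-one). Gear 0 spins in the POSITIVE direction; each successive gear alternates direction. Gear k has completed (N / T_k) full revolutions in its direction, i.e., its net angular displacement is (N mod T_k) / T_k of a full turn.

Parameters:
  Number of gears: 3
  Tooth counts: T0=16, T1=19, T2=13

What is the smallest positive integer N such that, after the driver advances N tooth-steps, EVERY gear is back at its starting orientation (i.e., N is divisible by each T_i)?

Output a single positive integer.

Gear k returns to start when N is a multiple of T_k.
All gears at start simultaneously when N is a common multiple of [16, 19, 13]; the smallest such N is lcm(16, 19, 13).
Start: lcm = T0 = 16
Fold in T1=19: gcd(16, 19) = 1; lcm(16, 19) = 16 * 19 / 1 = 304 / 1 = 304
Fold in T2=13: gcd(304, 13) = 1; lcm(304, 13) = 304 * 13 / 1 = 3952 / 1 = 3952
Full cycle length = 3952

Answer: 3952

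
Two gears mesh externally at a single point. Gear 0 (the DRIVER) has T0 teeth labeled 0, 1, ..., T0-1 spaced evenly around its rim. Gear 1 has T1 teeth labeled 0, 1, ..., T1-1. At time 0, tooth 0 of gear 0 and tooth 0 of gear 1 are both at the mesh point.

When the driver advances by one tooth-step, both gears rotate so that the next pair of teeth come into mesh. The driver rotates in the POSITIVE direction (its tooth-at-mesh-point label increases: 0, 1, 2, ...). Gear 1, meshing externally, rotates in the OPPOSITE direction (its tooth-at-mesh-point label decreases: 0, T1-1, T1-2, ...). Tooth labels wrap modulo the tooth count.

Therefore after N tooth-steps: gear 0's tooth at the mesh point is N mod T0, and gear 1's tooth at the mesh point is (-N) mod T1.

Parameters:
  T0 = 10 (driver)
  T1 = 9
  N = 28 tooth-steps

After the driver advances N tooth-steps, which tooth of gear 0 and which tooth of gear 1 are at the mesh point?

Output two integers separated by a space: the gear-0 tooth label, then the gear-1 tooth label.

Answer: 8 8

Derivation:
Gear 0 (driver, T0=10): tooth at mesh = N mod T0
  28 = 2 * 10 + 8, so 28 mod 10 = 8
  gear 0 tooth = 8
Gear 1 (driven, T1=9): tooth at mesh = (-N) mod T1
  28 = 3 * 9 + 1, so 28 mod 9 = 1
  (-28) mod 9 = (-1) mod 9 = 9 - 1 = 8
Mesh after 28 steps: gear-0 tooth 8 meets gear-1 tooth 8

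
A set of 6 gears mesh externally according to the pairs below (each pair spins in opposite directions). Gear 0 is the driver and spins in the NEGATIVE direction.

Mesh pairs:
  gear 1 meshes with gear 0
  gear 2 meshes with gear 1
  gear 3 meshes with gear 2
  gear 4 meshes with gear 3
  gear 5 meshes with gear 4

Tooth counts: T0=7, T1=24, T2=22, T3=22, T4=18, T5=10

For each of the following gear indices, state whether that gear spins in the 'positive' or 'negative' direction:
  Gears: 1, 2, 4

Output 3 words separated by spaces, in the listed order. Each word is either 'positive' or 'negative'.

Answer: positive negative negative

Derivation:
Gear 0 (driver): negative (depth 0)
  gear 1: meshes with gear 0 -> depth 1 -> positive (opposite of gear 0)
  gear 2: meshes with gear 1 -> depth 2 -> negative (opposite of gear 1)
  gear 3: meshes with gear 2 -> depth 3 -> positive (opposite of gear 2)
  gear 4: meshes with gear 3 -> depth 4 -> negative (opposite of gear 3)
  gear 5: meshes with gear 4 -> depth 5 -> positive (opposite of gear 4)
Queried indices 1, 2, 4 -> positive, negative, negative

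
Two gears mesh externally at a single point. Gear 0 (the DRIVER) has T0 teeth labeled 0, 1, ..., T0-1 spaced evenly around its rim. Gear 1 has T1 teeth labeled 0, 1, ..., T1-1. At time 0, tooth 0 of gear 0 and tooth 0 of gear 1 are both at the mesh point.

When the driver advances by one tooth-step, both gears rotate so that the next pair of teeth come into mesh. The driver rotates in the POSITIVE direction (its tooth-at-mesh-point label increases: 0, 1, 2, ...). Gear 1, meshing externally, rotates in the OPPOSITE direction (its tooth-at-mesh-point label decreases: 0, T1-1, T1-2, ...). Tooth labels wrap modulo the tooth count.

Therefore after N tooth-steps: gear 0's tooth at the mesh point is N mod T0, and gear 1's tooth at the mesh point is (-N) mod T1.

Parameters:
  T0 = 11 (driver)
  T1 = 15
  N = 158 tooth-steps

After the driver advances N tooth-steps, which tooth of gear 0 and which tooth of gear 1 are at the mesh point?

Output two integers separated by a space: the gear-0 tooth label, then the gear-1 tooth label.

Gear 0 (driver, T0=11): tooth at mesh = N mod T0
  158 = 14 * 11 + 4, so 158 mod 11 = 4
  gear 0 tooth = 4
Gear 1 (driven, T1=15): tooth at mesh = (-N) mod T1
  158 = 10 * 15 + 8, so 158 mod 15 = 8
  (-158) mod 15 = (-8) mod 15 = 15 - 8 = 7
Mesh after 158 steps: gear-0 tooth 4 meets gear-1 tooth 7

Answer: 4 7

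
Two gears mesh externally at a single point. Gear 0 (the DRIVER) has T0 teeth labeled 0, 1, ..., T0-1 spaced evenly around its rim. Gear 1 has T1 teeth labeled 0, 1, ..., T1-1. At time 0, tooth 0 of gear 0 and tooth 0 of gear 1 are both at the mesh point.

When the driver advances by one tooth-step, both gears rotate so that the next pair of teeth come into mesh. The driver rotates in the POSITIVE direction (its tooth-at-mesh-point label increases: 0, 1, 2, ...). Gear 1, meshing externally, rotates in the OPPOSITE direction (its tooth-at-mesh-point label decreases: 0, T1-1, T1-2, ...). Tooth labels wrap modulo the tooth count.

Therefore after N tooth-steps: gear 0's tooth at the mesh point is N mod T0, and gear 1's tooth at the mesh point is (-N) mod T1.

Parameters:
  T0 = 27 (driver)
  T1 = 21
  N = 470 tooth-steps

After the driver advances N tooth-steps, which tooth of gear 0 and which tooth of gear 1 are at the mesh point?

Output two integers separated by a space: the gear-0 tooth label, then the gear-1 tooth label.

Gear 0 (driver, T0=27): tooth at mesh = N mod T0
  470 = 17 * 27 + 11, so 470 mod 27 = 11
  gear 0 tooth = 11
Gear 1 (driven, T1=21): tooth at mesh = (-N) mod T1
  470 = 22 * 21 + 8, so 470 mod 21 = 8
  (-470) mod 21 = (-8) mod 21 = 21 - 8 = 13
Mesh after 470 steps: gear-0 tooth 11 meets gear-1 tooth 13

Answer: 11 13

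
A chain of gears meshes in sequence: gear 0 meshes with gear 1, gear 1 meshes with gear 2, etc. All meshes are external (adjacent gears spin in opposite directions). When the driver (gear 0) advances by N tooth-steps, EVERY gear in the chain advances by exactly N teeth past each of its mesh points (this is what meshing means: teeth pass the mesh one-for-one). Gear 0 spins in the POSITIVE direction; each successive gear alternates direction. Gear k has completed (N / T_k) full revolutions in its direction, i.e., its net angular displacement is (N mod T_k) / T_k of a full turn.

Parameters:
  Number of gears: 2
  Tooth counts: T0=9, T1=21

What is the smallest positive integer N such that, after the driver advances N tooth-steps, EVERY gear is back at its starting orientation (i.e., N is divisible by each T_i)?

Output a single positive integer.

Answer: 63

Derivation:
Gear k returns to start when N is a multiple of T_k.
All gears at start simultaneously when N is a common multiple of [9, 21]; the smallest such N is lcm(9, 21).
Start: lcm = T0 = 9
Fold in T1=21: gcd(9, 21) = 3; lcm(9, 21) = 9 * 21 / 3 = 189 / 3 = 63
Full cycle length = 63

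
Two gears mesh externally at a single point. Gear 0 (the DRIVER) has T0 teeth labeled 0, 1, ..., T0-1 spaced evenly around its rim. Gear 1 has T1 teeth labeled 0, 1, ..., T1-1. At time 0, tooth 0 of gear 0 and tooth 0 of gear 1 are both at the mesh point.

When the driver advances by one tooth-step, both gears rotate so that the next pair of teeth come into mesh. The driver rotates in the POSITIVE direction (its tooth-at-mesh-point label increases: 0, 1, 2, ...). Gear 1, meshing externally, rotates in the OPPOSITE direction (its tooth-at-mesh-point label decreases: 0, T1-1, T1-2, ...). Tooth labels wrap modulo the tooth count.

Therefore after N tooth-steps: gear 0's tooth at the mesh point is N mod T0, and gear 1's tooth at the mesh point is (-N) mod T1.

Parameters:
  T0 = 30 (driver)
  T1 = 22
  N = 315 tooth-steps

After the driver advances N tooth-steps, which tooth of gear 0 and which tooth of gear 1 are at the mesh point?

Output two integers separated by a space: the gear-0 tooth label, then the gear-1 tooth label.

Gear 0 (driver, T0=30): tooth at mesh = N mod T0
  315 = 10 * 30 + 15, so 315 mod 30 = 15
  gear 0 tooth = 15
Gear 1 (driven, T1=22): tooth at mesh = (-N) mod T1
  315 = 14 * 22 + 7, so 315 mod 22 = 7
  (-315) mod 22 = (-7) mod 22 = 22 - 7 = 15
Mesh after 315 steps: gear-0 tooth 15 meets gear-1 tooth 15

Answer: 15 15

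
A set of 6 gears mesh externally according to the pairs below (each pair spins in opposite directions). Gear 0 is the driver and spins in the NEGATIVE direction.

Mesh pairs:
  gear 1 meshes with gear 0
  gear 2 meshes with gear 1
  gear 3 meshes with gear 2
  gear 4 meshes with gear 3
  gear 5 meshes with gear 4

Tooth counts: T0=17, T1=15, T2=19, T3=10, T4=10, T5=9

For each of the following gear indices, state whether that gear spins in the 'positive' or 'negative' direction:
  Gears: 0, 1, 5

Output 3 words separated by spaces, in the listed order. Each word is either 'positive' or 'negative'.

Answer: negative positive positive

Derivation:
Gear 0 (driver): negative (depth 0)
  gear 1: meshes with gear 0 -> depth 1 -> positive (opposite of gear 0)
  gear 2: meshes with gear 1 -> depth 2 -> negative (opposite of gear 1)
  gear 3: meshes with gear 2 -> depth 3 -> positive (opposite of gear 2)
  gear 4: meshes with gear 3 -> depth 4 -> negative (opposite of gear 3)
  gear 5: meshes with gear 4 -> depth 5 -> positive (opposite of gear 4)
Queried indices 0, 1, 5 -> negative, positive, positive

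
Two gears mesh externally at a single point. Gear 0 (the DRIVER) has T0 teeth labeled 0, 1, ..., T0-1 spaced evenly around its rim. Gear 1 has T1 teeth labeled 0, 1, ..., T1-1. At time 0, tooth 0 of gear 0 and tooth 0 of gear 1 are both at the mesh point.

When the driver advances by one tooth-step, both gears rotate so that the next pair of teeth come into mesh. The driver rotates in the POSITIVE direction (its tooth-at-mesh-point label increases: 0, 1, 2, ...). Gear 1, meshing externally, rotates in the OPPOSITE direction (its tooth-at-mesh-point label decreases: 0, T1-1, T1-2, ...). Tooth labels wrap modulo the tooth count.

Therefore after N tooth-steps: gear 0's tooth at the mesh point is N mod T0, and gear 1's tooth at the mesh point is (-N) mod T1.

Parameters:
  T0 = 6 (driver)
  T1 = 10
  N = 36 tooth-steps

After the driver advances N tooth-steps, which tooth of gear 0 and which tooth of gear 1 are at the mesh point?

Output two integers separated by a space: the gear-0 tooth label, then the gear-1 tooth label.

Gear 0 (driver, T0=6): tooth at mesh = N mod T0
  36 = 6 * 6 + 0, so 36 mod 6 = 0
  gear 0 tooth = 0
Gear 1 (driven, T1=10): tooth at mesh = (-N) mod T1
  36 = 3 * 10 + 6, so 36 mod 10 = 6
  (-36) mod 10 = (-6) mod 10 = 10 - 6 = 4
Mesh after 36 steps: gear-0 tooth 0 meets gear-1 tooth 4

Answer: 0 4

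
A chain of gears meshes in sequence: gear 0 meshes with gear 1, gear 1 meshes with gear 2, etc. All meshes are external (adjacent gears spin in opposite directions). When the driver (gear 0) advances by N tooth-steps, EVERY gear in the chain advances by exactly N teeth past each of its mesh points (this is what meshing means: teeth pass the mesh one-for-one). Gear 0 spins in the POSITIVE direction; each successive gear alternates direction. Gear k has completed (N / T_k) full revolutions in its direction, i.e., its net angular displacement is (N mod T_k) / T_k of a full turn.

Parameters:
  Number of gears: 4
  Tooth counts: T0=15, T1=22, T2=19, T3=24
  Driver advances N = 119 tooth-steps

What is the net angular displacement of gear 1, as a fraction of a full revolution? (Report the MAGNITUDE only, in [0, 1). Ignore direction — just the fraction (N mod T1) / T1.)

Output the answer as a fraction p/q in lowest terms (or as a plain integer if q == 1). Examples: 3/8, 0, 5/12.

Chain of 4 gears, tooth counts: [15, 22, 19, 24]
  gear 0: T0=15, direction=positive, advance = 119 mod 15 = 14 teeth = 14/15 turn
  gear 1: T1=22, direction=negative, advance = 119 mod 22 = 9 teeth = 9/22 turn
  gear 2: T2=19, direction=positive, advance = 119 mod 19 = 5 teeth = 5/19 turn
  gear 3: T3=24, direction=negative, advance = 119 mod 24 = 23 teeth = 23/24 turn
Gear 1: 119 mod 22 = 9
Fraction = 9 / 22 = 9/22 (gcd(9,22)=1) = 9/22

Answer: 9/22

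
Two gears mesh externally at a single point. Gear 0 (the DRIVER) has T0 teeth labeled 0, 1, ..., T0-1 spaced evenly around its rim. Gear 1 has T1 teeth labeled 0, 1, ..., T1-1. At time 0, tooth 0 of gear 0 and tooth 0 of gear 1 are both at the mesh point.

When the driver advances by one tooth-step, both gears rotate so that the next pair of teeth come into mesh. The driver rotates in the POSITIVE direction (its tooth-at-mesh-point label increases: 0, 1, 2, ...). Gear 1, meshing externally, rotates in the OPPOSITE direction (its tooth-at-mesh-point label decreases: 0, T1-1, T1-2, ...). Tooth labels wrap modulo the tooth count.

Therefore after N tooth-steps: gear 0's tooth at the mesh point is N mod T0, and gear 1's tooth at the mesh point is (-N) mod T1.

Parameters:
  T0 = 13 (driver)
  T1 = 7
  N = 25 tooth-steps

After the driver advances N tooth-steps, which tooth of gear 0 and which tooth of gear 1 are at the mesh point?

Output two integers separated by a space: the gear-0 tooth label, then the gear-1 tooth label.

Gear 0 (driver, T0=13): tooth at mesh = N mod T0
  25 = 1 * 13 + 12, so 25 mod 13 = 12
  gear 0 tooth = 12
Gear 1 (driven, T1=7): tooth at mesh = (-N) mod T1
  25 = 3 * 7 + 4, so 25 mod 7 = 4
  (-25) mod 7 = (-4) mod 7 = 7 - 4 = 3
Mesh after 25 steps: gear-0 tooth 12 meets gear-1 tooth 3

Answer: 12 3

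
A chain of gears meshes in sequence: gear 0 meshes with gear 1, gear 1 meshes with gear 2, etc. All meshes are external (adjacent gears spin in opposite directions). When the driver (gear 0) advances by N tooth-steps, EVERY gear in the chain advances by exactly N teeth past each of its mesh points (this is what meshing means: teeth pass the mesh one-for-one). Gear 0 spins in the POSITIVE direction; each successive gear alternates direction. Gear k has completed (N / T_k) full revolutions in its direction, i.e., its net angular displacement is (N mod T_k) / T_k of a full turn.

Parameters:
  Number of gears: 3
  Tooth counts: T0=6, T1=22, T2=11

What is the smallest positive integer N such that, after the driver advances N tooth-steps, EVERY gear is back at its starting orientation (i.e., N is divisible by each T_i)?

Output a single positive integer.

Answer: 66

Derivation:
Gear k returns to start when N is a multiple of T_k.
All gears at start simultaneously when N is a common multiple of [6, 22, 11]; the smallest such N is lcm(6, 22, 11).
Start: lcm = T0 = 6
Fold in T1=22: gcd(6, 22) = 2; lcm(6, 22) = 6 * 22 / 2 = 132 / 2 = 66
Fold in T2=11: gcd(66, 11) = 11; lcm(66, 11) = 66 * 11 / 11 = 726 / 11 = 66
Full cycle length = 66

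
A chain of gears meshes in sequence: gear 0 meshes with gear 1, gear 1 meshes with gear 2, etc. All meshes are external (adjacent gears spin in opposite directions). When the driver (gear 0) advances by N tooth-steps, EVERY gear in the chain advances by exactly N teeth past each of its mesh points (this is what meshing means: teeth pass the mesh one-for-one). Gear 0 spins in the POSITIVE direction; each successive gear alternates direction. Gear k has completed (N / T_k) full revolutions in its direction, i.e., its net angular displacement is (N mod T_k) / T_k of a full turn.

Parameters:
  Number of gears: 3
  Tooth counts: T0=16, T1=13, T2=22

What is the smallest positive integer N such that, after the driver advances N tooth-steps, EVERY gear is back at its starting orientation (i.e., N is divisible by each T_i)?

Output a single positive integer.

Answer: 2288

Derivation:
Gear k returns to start when N is a multiple of T_k.
All gears at start simultaneously when N is a common multiple of [16, 13, 22]; the smallest such N is lcm(16, 13, 22).
Start: lcm = T0 = 16
Fold in T1=13: gcd(16, 13) = 1; lcm(16, 13) = 16 * 13 / 1 = 208 / 1 = 208
Fold in T2=22: gcd(208, 22) = 2; lcm(208, 22) = 208 * 22 / 2 = 4576 / 2 = 2288
Full cycle length = 2288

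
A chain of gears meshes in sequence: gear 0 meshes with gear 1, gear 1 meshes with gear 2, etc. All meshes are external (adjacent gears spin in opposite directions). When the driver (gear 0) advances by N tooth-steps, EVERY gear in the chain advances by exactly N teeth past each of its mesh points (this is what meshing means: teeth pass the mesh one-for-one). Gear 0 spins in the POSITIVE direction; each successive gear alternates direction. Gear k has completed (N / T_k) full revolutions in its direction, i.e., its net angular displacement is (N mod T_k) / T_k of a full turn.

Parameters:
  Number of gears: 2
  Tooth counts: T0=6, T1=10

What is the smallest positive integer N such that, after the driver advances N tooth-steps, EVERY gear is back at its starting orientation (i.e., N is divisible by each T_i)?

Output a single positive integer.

Gear k returns to start when N is a multiple of T_k.
All gears at start simultaneously when N is a common multiple of [6, 10]; the smallest such N is lcm(6, 10).
Start: lcm = T0 = 6
Fold in T1=10: gcd(6, 10) = 2; lcm(6, 10) = 6 * 10 / 2 = 60 / 2 = 30
Full cycle length = 30

Answer: 30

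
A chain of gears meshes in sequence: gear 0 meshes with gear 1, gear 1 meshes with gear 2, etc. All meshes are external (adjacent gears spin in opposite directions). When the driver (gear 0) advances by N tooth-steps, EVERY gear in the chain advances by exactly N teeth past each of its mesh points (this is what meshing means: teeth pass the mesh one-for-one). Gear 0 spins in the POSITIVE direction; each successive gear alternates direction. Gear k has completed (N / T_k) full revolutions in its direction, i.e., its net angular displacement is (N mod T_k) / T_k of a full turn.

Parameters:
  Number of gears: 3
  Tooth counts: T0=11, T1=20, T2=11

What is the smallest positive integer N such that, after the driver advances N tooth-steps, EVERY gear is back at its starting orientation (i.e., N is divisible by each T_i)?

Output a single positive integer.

Gear k returns to start when N is a multiple of T_k.
All gears at start simultaneously when N is a common multiple of [11, 20, 11]; the smallest such N is lcm(11, 20, 11).
Start: lcm = T0 = 11
Fold in T1=20: gcd(11, 20) = 1; lcm(11, 20) = 11 * 20 / 1 = 220 / 1 = 220
Fold in T2=11: gcd(220, 11) = 11; lcm(220, 11) = 220 * 11 / 11 = 2420 / 11 = 220
Full cycle length = 220

Answer: 220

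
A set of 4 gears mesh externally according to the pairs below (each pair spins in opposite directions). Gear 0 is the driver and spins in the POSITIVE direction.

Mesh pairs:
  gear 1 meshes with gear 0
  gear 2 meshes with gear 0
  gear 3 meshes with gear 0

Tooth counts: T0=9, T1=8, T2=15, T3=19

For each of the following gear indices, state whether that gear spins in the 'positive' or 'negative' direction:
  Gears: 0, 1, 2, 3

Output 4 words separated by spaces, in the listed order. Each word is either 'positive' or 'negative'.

Gear 0 (driver): positive (depth 0)
  gear 1: meshes with gear 0 -> depth 1 -> negative (opposite of gear 0)
  gear 2: meshes with gear 0 -> depth 1 -> negative (opposite of gear 0)
  gear 3: meshes with gear 0 -> depth 1 -> negative (opposite of gear 0)
Queried indices 0, 1, 2, 3 -> positive, negative, negative, negative

Answer: positive negative negative negative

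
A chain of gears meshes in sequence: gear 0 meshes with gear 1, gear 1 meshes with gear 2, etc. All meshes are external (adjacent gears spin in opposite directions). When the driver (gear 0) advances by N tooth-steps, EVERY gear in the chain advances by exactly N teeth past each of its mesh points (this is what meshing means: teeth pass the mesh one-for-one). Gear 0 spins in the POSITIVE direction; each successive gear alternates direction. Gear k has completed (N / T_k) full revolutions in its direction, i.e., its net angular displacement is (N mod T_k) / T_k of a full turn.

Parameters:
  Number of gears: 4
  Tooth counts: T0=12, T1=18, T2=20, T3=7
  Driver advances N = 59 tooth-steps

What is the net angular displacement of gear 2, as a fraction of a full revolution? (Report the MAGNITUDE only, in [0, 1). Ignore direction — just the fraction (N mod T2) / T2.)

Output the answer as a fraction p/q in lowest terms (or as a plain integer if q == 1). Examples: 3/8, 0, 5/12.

Answer: 19/20

Derivation:
Chain of 4 gears, tooth counts: [12, 18, 20, 7]
  gear 0: T0=12, direction=positive, advance = 59 mod 12 = 11 teeth = 11/12 turn
  gear 1: T1=18, direction=negative, advance = 59 mod 18 = 5 teeth = 5/18 turn
  gear 2: T2=20, direction=positive, advance = 59 mod 20 = 19 teeth = 19/20 turn
  gear 3: T3=7, direction=negative, advance = 59 mod 7 = 3 teeth = 3/7 turn
Gear 2: 59 mod 20 = 19
Fraction = 19 / 20 = 19/20 (gcd(19,20)=1) = 19/20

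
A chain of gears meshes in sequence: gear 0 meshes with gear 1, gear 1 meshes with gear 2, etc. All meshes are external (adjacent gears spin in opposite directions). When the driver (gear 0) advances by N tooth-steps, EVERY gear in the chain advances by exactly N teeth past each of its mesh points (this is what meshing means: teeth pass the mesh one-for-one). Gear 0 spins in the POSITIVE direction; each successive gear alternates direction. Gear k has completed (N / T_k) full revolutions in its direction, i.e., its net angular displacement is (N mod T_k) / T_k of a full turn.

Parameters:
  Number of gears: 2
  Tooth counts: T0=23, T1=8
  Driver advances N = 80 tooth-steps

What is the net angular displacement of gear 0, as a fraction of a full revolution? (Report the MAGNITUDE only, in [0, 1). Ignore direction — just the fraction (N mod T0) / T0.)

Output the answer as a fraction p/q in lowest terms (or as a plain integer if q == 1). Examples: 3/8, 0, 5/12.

Chain of 2 gears, tooth counts: [23, 8]
  gear 0: T0=23, direction=positive, advance = 80 mod 23 = 11 teeth = 11/23 turn
  gear 1: T1=8, direction=negative, advance = 80 mod 8 = 0 teeth = 0/8 turn
Gear 0: 80 mod 23 = 11
Fraction = 11 / 23 = 11/23 (gcd(11,23)=1) = 11/23

Answer: 11/23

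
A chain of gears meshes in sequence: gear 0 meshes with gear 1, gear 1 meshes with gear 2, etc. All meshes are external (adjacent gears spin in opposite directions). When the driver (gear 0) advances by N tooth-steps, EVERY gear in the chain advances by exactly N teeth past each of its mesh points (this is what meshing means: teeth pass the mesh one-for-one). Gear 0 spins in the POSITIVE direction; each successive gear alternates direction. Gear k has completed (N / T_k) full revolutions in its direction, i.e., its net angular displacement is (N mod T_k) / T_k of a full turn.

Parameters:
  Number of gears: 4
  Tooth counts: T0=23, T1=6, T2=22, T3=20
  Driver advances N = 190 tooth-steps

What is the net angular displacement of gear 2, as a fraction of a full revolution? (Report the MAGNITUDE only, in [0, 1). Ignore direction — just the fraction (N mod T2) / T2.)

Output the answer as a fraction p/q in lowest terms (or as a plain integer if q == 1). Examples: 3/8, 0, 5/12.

Answer: 7/11

Derivation:
Chain of 4 gears, tooth counts: [23, 6, 22, 20]
  gear 0: T0=23, direction=positive, advance = 190 mod 23 = 6 teeth = 6/23 turn
  gear 1: T1=6, direction=negative, advance = 190 mod 6 = 4 teeth = 4/6 turn
  gear 2: T2=22, direction=positive, advance = 190 mod 22 = 14 teeth = 14/22 turn
  gear 3: T3=20, direction=negative, advance = 190 mod 20 = 10 teeth = 10/20 turn
Gear 2: 190 mod 22 = 14
Fraction = 14 / 22 = 7/11 (gcd(14,22)=2) = 7/11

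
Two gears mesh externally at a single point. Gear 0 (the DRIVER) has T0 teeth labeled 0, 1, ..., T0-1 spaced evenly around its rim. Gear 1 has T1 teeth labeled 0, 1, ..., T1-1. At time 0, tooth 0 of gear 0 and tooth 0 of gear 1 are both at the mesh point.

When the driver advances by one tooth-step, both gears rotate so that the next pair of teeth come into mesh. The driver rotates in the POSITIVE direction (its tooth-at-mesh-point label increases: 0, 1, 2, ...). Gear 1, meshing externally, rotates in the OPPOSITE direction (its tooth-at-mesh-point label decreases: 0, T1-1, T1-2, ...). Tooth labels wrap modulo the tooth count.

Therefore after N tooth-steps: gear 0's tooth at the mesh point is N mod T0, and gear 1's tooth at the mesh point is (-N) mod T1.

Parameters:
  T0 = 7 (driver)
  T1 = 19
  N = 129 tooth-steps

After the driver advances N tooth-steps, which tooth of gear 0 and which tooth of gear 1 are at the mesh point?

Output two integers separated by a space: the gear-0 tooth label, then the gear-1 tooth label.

Gear 0 (driver, T0=7): tooth at mesh = N mod T0
  129 = 18 * 7 + 3, so 129 mod 7 = 3
  gear 0 tooth = 3
Gear 1 (driven, T1=19): tooth at mesh = (-N) mod T1
  129 = 6 * 19 + 15, so 129 mod 19 = 15
  (-129) mod 19 = (-15) mod 19 = 19 - 15 = 4
Mesh after 129 steps: gear-0 tooth 3 meets gear-1 tooth 4

Answer: 3 4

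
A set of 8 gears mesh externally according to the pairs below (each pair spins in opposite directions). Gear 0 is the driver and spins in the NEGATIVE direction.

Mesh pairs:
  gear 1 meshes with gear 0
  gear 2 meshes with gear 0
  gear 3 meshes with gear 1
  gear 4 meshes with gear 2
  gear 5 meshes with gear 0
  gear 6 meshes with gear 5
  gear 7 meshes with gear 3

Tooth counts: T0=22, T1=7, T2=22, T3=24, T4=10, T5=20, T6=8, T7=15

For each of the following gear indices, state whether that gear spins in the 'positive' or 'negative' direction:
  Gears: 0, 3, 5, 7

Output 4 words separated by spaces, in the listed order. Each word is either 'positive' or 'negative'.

Answer: negative negative positive positive

Derivation:
Gear 0 (driver): negative (depth 0)
  gear 1: meshes with gear 0 -> depth 1 -> positive (opposite of gear 0)
  gear 2: meshes with gear 0 -> depth 1 -> positive (opposite of gear 0)
  gear 3: meshes with gear 1 -> depth 2 -> negative (opposite of gear 1)
  gear 4: meshes with gear 2 -> depth 2 -> negative (opposite of gear 2)
  gear 5: meshes with gear 0 -> depth 1 -> positive (opposite of gear 0)
  gear 6: meshes with gear 5 -> depth 2 -> negative (opposite of gear 5)
  gear 7: meshes with gear 3 -> depth 3 -> positive (opposite of gear 3)
Queried indices 0, 3, 5, 7 -> negative, negative, positive, positive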